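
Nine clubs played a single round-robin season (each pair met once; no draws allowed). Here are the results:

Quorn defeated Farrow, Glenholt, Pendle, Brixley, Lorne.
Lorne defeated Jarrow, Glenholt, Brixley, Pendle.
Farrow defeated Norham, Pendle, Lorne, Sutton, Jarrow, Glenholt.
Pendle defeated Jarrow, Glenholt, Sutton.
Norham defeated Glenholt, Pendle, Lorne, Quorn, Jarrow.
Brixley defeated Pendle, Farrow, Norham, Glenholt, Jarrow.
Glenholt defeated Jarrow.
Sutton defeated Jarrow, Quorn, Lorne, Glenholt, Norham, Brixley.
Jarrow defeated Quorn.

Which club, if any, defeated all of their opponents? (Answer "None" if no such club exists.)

None

Highest win total is Sutton with 6 (out of 8 possible).
Sutton lost to Farrow, Pendle, so no club went undefeated.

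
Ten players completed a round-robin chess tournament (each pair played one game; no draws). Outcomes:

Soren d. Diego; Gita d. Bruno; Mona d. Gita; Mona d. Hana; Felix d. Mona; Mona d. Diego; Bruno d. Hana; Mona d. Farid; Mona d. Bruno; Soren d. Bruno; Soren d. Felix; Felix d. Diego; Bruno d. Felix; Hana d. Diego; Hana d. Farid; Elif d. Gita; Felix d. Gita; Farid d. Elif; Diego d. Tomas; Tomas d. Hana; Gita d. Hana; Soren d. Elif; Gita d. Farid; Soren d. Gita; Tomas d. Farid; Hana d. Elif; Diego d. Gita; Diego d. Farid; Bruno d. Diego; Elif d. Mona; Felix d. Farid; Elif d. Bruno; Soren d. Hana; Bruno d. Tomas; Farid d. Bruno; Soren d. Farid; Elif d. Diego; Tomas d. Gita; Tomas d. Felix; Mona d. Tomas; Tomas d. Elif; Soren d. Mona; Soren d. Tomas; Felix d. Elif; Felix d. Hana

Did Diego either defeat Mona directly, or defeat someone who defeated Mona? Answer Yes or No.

Diego did not beat Mona directly.
Diego beat Farid, Tomas, Gita, but each of them lost to Mona. No two-step path.

No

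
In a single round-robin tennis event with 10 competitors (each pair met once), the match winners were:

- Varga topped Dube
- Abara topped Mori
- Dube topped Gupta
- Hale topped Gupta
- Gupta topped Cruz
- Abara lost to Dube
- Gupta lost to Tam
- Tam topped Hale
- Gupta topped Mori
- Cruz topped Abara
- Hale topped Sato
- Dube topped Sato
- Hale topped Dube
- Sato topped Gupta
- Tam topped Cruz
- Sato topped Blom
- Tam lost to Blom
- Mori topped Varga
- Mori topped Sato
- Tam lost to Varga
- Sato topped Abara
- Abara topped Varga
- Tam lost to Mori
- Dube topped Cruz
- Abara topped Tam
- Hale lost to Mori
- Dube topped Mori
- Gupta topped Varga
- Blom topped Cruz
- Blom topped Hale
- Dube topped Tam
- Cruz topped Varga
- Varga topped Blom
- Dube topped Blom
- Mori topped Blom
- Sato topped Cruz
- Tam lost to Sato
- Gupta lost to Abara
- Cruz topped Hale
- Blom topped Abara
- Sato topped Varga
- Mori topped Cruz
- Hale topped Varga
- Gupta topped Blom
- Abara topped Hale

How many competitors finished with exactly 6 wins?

Win totals: Gupta 4, Abara 5, Dube 7, Tam 3, Cruz 3, Blom 4, Sato 6, Varga 3, Mori 6, Hale 4.
Exactly 6: Sato, Mori — 2 competitors.

2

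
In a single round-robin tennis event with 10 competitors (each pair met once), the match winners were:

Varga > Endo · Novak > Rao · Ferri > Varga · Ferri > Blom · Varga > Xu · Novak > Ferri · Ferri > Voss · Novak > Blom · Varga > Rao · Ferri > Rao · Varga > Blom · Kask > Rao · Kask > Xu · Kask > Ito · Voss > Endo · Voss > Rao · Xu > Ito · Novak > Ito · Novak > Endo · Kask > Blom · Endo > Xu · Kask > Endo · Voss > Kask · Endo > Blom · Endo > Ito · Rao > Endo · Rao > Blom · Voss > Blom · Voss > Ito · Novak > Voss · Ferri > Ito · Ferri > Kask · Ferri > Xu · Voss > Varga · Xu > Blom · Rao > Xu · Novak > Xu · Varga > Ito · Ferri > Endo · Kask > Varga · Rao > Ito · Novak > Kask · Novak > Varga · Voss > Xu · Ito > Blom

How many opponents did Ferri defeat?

Ferri's results: beat Rao, Kask, Ito, Voss, Varga, Endo, Xu, Blom; lost to Novak.
That is 8 wins.

8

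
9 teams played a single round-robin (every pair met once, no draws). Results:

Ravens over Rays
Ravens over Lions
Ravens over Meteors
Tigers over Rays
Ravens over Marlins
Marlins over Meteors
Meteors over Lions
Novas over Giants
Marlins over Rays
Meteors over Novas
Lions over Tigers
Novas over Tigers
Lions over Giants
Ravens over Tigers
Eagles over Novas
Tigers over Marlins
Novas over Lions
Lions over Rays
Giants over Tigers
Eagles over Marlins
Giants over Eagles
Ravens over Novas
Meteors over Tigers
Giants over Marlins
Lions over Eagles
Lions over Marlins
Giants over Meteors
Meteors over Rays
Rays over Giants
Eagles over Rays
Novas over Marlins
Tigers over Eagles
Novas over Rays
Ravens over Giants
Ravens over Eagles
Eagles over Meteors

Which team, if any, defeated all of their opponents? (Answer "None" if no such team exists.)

Ravens

Ravens has 8 wins out of 8 opponents — a perfect record.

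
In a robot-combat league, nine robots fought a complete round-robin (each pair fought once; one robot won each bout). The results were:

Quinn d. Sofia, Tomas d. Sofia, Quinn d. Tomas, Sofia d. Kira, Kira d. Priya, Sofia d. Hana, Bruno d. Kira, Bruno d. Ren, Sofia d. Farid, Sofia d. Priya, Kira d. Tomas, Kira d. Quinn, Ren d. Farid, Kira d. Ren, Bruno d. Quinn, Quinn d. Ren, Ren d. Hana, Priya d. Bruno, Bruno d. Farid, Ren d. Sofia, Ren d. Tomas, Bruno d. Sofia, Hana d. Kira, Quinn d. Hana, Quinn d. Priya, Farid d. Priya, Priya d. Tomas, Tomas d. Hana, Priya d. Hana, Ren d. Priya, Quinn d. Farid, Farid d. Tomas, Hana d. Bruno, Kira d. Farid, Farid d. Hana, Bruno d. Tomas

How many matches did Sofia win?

4

Sofia's results: beat Farid, Kira, Hana, Priya; lost to Ren, Tomas, Bruno, Quinn.
That is 4 wins.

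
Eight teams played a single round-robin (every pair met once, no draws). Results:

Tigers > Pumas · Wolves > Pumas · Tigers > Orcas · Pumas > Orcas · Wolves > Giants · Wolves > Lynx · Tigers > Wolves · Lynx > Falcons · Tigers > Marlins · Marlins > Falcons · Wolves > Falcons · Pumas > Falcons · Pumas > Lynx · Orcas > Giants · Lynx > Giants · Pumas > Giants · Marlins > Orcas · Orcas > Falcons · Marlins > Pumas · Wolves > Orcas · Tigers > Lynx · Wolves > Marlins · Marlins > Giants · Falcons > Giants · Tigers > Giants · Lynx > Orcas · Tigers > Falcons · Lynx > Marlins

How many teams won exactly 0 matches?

Win totals: Falcons 1, Pumas 4, Orcas 2, Giants 0, Lynx 4, Wolves 6, Marlins 4, Tigers 7.
Exactly 0: Giants — 1 team.

1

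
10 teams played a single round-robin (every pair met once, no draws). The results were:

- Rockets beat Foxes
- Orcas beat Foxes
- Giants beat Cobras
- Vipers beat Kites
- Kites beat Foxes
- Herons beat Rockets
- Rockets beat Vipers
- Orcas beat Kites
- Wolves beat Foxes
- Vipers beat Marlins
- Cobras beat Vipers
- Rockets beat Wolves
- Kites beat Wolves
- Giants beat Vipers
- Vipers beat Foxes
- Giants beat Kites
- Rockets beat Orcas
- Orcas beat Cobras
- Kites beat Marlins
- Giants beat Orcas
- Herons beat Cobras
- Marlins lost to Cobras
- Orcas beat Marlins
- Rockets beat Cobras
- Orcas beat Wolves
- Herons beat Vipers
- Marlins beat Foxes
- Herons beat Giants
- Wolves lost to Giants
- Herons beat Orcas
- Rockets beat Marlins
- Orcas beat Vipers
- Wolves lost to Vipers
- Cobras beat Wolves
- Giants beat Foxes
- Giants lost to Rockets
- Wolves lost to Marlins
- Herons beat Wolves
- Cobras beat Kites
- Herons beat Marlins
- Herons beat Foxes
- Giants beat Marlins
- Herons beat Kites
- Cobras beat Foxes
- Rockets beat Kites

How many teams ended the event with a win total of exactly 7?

Win totals: Foxes 0, Orcas 6, Vipers 4, Giants 7, Cobras 5, Marlins 2, Wolves 1, Rockets 8, Herons 9, Kites 3.
Exactly 7: Giants — 1 team.

1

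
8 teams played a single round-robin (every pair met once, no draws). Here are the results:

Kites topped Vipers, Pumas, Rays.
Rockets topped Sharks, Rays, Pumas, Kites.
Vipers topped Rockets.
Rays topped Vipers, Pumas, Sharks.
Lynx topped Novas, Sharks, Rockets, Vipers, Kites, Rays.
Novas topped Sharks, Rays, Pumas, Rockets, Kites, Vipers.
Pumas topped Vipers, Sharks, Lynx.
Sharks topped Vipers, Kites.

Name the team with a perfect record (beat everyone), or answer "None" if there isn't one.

None

Highest win total is Novas with 6 (out of 7 possible).
Novas lost to Lynx, so no team went undefeated.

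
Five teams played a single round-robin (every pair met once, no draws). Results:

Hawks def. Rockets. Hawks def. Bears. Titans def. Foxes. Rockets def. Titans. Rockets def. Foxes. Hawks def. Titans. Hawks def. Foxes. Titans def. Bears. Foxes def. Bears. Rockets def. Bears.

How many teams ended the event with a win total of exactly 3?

1

Win totals: Titans 2, Bears 0, Foxes 1, Rockets 3, Hawks 4.
Exactly 3: Rockets — 1 team.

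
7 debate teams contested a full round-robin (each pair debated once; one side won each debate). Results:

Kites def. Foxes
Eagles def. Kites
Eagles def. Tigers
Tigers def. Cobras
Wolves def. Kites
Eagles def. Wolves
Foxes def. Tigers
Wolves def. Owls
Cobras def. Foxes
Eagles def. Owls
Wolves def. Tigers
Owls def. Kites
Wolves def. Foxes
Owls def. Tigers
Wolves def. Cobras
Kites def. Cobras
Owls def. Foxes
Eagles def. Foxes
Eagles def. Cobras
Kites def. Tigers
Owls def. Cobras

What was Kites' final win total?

3

Kites' results: beat Cobras, Foxes, Tigers; lost to Eagles, Owls, Wolves.
That is 3 wins.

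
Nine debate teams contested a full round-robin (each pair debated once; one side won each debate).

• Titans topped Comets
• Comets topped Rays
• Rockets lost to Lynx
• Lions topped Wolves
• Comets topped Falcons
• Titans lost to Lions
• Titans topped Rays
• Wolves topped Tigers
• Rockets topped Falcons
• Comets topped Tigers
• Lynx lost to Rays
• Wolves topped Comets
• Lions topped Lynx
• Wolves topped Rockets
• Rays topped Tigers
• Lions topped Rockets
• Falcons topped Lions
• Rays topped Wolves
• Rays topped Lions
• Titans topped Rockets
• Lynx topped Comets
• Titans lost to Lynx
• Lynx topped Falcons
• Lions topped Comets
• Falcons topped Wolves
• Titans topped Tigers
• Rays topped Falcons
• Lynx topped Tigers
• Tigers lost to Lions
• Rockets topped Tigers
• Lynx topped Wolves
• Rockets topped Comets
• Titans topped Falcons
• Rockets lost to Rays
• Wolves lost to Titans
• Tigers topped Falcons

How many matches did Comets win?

Comets' results: beat Rays, Tigers, Falcons; lost to Lynx, Lions, Rockets, Titans, Wolves.
That is 3 wins.

3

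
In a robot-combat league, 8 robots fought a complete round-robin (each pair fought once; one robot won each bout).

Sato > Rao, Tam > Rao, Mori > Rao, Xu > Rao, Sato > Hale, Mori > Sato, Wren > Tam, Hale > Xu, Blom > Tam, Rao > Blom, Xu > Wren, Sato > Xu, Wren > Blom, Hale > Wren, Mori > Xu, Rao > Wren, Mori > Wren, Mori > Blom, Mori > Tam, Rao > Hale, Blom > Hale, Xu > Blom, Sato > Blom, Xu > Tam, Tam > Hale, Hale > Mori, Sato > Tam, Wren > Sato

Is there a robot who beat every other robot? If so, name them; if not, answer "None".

None

Highest win total is Mori with 6 (out of 7 possible).
Mori lost to Hale, so no robot went undefeated.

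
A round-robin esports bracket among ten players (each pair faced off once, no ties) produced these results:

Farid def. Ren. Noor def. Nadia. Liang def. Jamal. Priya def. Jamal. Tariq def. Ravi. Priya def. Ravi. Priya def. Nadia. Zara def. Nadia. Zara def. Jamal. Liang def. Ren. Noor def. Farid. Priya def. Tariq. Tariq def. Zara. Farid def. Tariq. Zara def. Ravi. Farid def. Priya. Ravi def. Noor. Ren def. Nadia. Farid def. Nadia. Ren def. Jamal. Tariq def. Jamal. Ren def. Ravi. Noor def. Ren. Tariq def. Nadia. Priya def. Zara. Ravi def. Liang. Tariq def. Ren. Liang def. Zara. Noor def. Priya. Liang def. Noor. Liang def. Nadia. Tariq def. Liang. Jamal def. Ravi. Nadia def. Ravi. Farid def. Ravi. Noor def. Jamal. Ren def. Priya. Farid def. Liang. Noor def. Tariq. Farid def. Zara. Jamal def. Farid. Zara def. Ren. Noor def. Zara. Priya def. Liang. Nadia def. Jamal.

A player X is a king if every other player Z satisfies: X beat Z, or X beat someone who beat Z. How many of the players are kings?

Zara cannot reach Tariq in two steps.
Ren reaches everyone (king).
Tariq reaches everyone (king).
Farid reaches everyone (king).
Jamal reaches everyone (king).
Liang reaches everyone (king).
Ravi reaches everyone (king).
Nadia cannot reach Zara, Ren, Tariq, Priya in two steps.
Noor reaches everyone (king).
Priya reaches everyone (king).
Kings: Ren, Tariq, Farid, Jamal, Liang, Ravi, Noor, Priya — 8.

8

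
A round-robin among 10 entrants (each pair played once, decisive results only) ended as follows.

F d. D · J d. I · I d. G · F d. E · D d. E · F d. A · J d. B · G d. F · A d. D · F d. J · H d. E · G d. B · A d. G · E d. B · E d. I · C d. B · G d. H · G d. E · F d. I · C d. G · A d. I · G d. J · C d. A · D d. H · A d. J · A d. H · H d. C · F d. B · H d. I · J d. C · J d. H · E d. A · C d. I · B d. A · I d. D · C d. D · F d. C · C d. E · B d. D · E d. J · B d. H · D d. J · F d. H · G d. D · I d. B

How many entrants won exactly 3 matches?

Win totals: A 5, B 3, C 6, D 3, E 4, F 8, G 6, H 3, I 3, J 4.
Exactly 3: B, D, H, I — 4 entrants.

4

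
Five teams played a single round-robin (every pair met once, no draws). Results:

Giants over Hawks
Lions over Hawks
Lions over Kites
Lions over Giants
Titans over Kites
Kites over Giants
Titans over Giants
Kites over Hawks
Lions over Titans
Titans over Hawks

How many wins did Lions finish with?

4

Lions' results: beat Hawks, Titans, Kites, Giants; lost to no one.
That is 4 wins.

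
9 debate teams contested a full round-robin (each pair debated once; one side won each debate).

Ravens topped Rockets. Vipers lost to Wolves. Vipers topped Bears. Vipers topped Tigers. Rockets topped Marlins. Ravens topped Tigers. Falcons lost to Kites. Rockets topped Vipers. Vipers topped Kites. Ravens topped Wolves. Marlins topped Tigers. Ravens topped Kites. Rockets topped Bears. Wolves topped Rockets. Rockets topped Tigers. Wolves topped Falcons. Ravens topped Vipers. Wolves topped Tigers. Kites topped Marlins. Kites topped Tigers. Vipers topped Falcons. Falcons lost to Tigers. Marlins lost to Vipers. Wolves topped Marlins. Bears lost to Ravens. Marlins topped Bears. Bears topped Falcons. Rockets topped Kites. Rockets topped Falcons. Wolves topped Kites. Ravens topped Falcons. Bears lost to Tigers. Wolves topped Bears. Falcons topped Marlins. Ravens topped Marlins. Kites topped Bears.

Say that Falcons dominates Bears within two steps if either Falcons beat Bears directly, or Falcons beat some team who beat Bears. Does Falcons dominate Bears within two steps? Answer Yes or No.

Falcons did not beat Bears directly.
Falcons beat Marlins. Of those, Marlins beat Bears.

Yes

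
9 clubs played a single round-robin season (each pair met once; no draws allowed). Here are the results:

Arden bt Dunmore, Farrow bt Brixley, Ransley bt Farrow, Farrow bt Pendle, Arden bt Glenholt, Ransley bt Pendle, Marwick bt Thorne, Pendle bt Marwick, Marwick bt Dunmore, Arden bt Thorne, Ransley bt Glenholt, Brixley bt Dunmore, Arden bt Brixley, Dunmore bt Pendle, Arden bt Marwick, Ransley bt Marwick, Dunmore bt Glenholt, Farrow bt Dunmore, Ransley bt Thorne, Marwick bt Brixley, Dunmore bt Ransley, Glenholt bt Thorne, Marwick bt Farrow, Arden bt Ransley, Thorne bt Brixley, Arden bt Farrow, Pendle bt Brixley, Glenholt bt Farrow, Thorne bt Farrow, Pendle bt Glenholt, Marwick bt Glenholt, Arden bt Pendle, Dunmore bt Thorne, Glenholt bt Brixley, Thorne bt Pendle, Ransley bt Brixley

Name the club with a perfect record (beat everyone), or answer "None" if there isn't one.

Arden

Arden has 8 wins out of 8 opponents — a perfect record.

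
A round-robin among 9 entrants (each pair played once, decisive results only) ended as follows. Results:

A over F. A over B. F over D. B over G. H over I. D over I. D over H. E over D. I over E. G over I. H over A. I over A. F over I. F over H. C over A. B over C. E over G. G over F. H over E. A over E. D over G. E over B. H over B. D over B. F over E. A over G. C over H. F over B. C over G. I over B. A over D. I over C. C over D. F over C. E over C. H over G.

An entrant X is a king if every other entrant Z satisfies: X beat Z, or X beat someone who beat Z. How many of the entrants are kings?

A reaches everyone (king).
B cannot reach E in two steps.
C reaches everyone (king).
D reaches everyone (king).
E reaches everyone (king).
F reaches everyone (king).
G reaches everyone (king).
H reaches everyone (king).
I reaches everyone (king).
Kings: A, C, D, E, F, G, H, I — 8.

8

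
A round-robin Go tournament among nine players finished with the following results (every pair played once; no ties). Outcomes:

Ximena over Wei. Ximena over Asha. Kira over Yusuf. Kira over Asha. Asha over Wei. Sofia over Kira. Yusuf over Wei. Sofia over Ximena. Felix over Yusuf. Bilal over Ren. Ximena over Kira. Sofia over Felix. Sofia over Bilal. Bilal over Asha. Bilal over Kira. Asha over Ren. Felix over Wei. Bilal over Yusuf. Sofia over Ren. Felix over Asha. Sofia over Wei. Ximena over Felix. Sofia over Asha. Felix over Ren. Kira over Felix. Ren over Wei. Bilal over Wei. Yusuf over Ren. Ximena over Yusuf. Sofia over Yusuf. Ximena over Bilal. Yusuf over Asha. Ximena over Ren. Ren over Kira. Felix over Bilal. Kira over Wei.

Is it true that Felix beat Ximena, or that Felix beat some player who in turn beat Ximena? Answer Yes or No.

No

Felix did not beat Ximena directly.
Felix beat Bilal, Wei, Ren, Yusuf, Asha, but each of them lost to Ximena. No two-step path.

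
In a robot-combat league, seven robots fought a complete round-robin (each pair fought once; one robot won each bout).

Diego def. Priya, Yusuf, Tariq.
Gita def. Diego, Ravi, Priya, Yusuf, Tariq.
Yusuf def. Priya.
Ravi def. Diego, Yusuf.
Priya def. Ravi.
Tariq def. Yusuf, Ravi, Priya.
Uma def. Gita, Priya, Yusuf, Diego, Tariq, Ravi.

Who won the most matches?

Uma

Win totals: Diego 3, Tariq 3, Priya 1, Ravi 2, Yusuf 1, Gita 5, Uma 6.
Uma leads with 6 wins (next highest: 5).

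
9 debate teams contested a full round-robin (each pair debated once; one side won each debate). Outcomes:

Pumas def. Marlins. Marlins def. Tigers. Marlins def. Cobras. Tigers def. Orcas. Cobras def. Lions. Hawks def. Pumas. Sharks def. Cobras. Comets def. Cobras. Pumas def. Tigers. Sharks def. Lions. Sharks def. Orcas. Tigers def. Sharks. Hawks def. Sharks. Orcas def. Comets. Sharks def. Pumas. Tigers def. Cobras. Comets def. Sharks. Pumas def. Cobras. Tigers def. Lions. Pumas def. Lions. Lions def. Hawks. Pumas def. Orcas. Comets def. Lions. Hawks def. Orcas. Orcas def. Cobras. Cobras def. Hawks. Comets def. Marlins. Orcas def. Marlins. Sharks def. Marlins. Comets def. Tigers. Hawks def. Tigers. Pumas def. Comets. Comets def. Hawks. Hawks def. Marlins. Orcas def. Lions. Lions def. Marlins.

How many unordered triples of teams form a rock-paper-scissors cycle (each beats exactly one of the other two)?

Win totals: Tigers 4, Marlins 2, Sharks 5, Lions 2, Cobras 2, Hawks 5, Pumas 6, Comets 6, Orcas 4.
A team with w wins dominates both others in C(w,2) triples; summing gives 6 + 1 + 10 + 1 + 1 + 10 + 15 + 15 + 6 = 65 transitive triples.
Total triples C(9,3) = 84, so cyclic triples = 84 − 65 = 19.

19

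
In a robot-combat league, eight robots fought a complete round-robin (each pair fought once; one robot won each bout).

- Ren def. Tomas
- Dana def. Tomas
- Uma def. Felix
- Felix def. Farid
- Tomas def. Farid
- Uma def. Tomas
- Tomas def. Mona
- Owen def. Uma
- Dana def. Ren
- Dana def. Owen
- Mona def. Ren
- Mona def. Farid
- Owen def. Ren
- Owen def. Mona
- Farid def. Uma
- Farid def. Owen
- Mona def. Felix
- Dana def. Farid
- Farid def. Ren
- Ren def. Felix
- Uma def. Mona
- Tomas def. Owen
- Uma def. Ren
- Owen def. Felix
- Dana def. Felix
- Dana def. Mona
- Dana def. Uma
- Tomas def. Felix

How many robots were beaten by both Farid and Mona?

1

Farid beat: Owen, Uma, Ren.
Mona beat: Farid, Felix, Ren.
Both beat: Ren — 1.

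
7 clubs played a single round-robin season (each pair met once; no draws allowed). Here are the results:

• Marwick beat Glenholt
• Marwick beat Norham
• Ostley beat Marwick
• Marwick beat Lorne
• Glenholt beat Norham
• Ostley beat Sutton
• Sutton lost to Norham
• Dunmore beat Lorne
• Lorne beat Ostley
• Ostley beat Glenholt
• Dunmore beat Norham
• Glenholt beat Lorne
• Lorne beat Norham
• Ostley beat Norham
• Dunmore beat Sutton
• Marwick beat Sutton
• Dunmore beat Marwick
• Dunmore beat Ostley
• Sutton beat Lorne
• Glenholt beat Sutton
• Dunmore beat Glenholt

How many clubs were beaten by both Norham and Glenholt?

1

Norham beat: Sutton.
Glenholt beat: Norham, Sutton, Lorne.
Both beat: Sutton — 1.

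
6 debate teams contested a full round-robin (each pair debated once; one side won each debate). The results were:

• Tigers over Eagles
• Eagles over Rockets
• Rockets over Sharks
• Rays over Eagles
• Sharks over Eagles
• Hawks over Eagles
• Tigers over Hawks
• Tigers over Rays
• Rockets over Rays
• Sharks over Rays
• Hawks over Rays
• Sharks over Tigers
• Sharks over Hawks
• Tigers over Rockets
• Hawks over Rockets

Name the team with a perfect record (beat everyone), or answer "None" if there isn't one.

None

Highest win total is Tigers with 4 (out of 5 possible).
Tigers lost to Sharks, so no team went undefeated.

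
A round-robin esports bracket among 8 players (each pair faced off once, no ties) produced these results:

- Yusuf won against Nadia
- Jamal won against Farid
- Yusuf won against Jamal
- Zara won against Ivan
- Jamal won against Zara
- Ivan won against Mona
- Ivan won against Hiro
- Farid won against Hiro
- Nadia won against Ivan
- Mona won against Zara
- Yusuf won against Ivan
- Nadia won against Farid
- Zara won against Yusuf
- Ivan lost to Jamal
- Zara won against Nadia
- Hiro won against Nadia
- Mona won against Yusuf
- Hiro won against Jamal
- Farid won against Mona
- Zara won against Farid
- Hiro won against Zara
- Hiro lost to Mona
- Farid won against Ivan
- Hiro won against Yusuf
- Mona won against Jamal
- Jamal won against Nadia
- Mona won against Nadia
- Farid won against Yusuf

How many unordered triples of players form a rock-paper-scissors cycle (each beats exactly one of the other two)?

Win totals: Nadia 2, Farid 4, Mona 5, Yusuf 3, Ivan 2, Zara 4, Hiro 4, Jamal 4.
A player with w wins dominates both others in C(w,2) triples; summing gives 1 + 6 + 10 + 3 + 1 + 6 + 6 + 6 = 39 transitive triples.
Total triples C(8,3) = 56, so cyclic triples = 56 − 39 = 17.

17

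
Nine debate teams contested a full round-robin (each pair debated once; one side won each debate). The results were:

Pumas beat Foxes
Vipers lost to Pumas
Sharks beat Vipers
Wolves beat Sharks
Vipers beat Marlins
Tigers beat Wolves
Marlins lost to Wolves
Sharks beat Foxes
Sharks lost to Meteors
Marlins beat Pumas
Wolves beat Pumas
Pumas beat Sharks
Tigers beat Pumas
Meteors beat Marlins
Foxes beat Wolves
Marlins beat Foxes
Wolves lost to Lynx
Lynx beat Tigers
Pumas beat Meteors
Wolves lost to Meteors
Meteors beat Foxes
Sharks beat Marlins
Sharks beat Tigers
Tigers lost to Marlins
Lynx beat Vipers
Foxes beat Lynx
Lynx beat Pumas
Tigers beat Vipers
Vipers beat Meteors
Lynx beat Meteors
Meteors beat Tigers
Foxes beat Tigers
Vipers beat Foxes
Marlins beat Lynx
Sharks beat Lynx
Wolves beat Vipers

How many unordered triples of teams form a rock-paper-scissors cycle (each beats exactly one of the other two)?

Win totals: Lynx 5, Foxes 3, Marlins 4, Pumas 4, Wolves 4, Vipers 3, Meteors 5, Sharks 5, Tigers 3.
A team with w wins dominates both others in C(w,2) triples; summing gives 10 + 3 + 6 + 6 + 6 + 3 + 10 + 10 + 3 = 57 transitive triples.
Total triples C(9,3) = 84, so cyclic triples = 84 − 57 = 27.

27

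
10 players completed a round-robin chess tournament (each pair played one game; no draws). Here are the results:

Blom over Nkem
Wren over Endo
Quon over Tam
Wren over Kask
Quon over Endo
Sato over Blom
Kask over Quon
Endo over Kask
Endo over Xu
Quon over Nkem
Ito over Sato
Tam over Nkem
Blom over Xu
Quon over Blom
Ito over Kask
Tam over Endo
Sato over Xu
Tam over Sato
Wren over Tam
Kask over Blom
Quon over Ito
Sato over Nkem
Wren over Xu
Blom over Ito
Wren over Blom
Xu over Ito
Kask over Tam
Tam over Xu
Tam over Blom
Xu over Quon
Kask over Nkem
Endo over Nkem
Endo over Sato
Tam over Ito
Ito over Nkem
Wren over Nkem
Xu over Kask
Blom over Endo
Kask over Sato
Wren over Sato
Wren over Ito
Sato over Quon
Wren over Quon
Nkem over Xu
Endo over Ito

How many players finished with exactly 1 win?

Win totals: Tam 6, Ito 3, Nkem 1, Endo 5, Xu 3, Blom 4, Kask 5, Sato 4, Quon 5, Wren 9.
Exactly 1: Nkem — 1 player.

1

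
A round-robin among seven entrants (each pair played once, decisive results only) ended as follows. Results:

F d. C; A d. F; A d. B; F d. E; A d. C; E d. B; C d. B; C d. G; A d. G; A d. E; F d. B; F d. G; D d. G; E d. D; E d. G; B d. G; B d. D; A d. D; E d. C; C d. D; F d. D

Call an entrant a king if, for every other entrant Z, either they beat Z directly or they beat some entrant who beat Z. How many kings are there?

1

A reaches everyone (king).
B cannot reach A, C, E, F in two steps.
C cannot reach A, E, F in two steps.
D cannot reach A, B, C, E, F in two steps.
E cannot reach A, F in two steps.
F cannot reach A in two steps.
G cannot reach A, B, C, D, E, F in two steps.
Kings: A — 1.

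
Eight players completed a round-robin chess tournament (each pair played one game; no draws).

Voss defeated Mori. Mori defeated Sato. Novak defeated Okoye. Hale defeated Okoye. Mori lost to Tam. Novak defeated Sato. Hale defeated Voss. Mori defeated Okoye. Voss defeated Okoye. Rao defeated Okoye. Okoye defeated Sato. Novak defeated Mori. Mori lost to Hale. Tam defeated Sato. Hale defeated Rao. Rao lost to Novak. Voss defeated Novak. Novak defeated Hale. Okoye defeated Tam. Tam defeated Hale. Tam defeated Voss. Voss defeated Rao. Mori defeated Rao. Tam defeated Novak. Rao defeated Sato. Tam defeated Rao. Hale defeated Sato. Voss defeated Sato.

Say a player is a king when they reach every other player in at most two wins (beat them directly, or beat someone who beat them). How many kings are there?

5

Sato cannot reach Tam, Voss, Novak, Rao, Hale, Okoye, Mori in two steps.
Tam reaches everyone (king).
Voss reaches everyone (king).
Novak reaches everyone (king).
Rao cannot reach Voss, Novak, Hale, Mori in two steps.
Hale reaches everyone (king).
Okoye reaches everyone (king).
Mori cannot reach Voss, Novak, Hale in two steps.
Kings: Tam, Voss, Novak, Hale, Okoye — 5.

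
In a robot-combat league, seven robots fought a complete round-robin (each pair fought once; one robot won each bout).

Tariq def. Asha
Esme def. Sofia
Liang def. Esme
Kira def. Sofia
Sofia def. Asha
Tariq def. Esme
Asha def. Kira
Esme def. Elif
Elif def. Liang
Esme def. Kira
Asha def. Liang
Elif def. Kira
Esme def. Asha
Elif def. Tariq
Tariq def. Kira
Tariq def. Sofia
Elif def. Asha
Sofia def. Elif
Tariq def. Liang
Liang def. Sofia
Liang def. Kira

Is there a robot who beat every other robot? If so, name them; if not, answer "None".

None

Highest win total is Tariq with 5 (out of 6 possible).
Tariq lost to Elif, so no robot went undefeated.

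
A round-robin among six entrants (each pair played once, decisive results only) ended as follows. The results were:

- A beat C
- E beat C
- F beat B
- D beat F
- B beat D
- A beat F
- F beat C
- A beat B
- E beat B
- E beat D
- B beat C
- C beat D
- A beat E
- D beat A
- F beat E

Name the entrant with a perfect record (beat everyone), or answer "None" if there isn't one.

None

Highest win total is A with 4 (out of 5 possible).
A lost to D, so no entrant went undefeated.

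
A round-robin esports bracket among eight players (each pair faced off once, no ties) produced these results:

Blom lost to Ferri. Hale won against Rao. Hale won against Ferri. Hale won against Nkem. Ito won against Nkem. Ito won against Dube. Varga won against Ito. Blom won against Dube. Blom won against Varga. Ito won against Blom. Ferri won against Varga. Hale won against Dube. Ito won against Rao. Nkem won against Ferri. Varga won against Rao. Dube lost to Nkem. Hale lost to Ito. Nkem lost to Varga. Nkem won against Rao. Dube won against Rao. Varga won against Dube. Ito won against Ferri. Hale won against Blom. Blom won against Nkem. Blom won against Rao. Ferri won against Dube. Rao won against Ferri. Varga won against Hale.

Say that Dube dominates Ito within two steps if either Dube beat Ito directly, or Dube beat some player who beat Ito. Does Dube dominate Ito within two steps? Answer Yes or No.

Dube did not beat Ito directly.
Dube beat Rao, but each of them lost to Ito. No two-step path.

No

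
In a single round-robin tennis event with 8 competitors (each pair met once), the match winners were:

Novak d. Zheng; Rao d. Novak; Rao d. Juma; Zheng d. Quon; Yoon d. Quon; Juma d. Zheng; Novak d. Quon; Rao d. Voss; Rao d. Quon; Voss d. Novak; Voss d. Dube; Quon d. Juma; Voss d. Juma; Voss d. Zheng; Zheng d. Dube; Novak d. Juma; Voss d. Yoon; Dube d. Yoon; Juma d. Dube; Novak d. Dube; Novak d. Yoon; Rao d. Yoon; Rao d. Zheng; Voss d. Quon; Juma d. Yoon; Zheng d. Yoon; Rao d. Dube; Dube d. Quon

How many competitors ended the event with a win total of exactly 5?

1

Win totals: Quon 1, Rao 7, Juma 3, Yoon 1, Zheng 3, Novak 5, Voss 6, Dube 2.
Exactly 5: Novak — 1 competitor.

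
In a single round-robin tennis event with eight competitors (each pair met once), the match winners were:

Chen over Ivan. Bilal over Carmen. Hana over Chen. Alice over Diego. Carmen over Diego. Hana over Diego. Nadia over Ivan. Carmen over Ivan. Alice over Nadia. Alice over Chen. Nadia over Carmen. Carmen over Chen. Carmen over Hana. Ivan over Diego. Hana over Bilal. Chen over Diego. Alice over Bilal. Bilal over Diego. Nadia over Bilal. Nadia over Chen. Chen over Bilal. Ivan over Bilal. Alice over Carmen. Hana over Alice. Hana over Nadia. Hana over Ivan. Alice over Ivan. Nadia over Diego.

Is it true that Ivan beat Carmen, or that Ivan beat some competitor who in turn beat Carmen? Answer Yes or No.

Ivan did not beat Carmen directly.
Ivan beat Bilal, Diego. Of those, Bilal beat Carmen.

Yes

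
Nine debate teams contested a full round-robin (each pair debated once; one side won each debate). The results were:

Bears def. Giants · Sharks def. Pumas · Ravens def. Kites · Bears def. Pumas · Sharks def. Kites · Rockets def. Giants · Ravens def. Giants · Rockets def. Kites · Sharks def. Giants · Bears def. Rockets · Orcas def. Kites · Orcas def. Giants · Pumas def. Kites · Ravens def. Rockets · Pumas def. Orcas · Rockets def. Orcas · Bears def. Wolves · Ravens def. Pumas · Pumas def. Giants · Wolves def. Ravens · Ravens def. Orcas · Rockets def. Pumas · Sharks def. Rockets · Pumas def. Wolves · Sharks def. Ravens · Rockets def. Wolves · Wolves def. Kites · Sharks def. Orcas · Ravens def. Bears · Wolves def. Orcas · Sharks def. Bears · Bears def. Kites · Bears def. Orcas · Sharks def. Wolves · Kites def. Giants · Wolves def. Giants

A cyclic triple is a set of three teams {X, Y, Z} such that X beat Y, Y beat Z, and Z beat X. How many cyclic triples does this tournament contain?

3

Win totals: Bears 6, Wolves 4, Orcas 2, Kites 1, Ravens 6, Giants 0, Sharks 8, Rockets 5, Pumas 4.
A team with w wins dominates both others in C(w,2) triples; summing gives 15 + 6 + 1 + 0 + 15 + 0 + 28 + 10 + 6 = 81 transitive triples.
Total triples C(9,3) = 84, so cyclic triples = 84 − 81 = 3.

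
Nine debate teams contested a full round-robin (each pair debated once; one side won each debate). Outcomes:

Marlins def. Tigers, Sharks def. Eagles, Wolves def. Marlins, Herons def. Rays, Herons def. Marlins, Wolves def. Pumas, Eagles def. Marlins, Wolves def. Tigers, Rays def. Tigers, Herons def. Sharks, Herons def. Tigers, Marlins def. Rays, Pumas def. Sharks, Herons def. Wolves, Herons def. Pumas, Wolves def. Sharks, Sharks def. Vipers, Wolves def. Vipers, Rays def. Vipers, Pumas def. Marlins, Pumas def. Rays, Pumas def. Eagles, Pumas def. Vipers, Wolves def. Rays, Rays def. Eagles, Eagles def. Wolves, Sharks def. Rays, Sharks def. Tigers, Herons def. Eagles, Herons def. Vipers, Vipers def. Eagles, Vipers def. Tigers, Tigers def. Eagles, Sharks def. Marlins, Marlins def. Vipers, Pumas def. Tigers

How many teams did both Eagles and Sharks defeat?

Eagles beat: Marlins, Wolves.
Sharks beat: Marlins, Vipers, Tigers, Rays, Eagles.
Both beat: Marlins — 1.

1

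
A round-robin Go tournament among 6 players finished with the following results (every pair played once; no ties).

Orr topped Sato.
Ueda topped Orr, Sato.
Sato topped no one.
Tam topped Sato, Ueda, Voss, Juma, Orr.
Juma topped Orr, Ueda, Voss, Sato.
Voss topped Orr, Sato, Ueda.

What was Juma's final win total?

Juma's results: beat Ueda, Orr, Voss, Sato; lost to Tam.
That is 4 wins.

4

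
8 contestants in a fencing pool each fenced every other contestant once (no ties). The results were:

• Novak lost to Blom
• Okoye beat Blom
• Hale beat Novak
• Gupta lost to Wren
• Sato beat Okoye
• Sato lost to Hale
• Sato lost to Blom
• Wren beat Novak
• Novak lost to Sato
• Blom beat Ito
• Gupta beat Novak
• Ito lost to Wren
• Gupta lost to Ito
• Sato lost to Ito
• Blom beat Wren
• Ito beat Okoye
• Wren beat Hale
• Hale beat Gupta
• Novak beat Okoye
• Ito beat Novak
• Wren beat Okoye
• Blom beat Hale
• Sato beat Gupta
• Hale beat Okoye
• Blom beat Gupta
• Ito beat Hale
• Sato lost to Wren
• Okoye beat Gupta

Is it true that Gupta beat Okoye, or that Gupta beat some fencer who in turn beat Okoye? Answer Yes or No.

Yes

Gupta did not beat Okoye directly.
Gupta beat Novak. Of those, Novak beat Okoye.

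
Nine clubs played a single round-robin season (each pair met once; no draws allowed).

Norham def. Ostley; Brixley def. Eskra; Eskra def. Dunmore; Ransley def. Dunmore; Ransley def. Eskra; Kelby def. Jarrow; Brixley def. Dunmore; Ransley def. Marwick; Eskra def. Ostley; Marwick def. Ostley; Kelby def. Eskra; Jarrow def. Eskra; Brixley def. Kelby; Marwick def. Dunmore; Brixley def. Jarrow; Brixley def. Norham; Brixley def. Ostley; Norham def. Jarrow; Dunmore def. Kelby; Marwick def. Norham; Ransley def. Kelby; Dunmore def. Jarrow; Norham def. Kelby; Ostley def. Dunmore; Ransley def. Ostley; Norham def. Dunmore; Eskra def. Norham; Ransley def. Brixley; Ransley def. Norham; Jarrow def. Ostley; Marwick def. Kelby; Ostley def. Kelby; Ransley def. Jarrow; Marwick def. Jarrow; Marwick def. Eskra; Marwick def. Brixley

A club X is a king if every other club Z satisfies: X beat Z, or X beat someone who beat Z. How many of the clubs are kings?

1

Marwick cannot reach Ransley in two steps.
Jarrow cannot reach Marwick, Brixley, Ransley in two steps.
Brixley cannot reach Marwick, Ransley in two steps.
Ostley cannot reach Marwick, Brixley, Norham, Ransley in two steps.
Norham cannot reach Marwick, Brixley, Ransley in two steps.
Kelby cannot reach Marwick, Brixley, Ransley in two steps.
Dunmore cannot reach Marwick, Brixley, Norham, Ransley in two steps.
Ransley reaches everyone (king).
Eskra cannot reach Marwick, Brixley, Ransley in two steps.
Kings: Ransley — 1.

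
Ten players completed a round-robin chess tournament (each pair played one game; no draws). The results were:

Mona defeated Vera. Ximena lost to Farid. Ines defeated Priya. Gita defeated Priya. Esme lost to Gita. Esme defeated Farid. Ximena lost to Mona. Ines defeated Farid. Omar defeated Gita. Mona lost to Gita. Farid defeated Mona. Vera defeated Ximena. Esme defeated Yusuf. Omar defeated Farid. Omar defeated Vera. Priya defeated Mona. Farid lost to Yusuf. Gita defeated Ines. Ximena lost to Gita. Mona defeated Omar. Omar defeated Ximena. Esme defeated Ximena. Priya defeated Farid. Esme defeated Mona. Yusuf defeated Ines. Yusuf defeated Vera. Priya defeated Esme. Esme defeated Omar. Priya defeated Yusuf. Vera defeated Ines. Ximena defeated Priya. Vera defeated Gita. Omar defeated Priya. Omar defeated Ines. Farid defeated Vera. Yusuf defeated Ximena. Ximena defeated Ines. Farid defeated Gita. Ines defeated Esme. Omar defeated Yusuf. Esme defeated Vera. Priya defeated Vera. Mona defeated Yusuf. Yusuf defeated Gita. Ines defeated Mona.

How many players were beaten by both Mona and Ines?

0

Mona beat: Yusuf, Omar, Vera, Ximena.
Ines beat: Priya, Mona, Esme, Farid.
No one was beaten by both.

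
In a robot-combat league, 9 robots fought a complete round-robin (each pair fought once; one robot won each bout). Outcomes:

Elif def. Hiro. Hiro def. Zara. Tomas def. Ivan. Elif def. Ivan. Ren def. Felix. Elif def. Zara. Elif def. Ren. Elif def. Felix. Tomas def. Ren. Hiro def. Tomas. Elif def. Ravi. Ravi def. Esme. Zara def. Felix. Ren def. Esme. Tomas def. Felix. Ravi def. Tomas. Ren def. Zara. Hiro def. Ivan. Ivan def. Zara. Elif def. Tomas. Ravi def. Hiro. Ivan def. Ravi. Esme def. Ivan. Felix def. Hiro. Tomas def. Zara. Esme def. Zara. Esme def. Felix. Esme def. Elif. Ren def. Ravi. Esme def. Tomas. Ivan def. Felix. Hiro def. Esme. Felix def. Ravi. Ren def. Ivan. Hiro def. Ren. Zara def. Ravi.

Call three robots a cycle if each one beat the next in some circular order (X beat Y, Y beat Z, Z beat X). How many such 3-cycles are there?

Win totals: Zara 2, Tomas 4, Ivan 3, Ren 5, Elif 7, Esme 5, Ravi 3, Felix 2, Hiro 5.
A robot with w wins dominates both others in C(w,2) triples; summing gives 1 + 6 + 3 + 10 + 21 + 10 + 3 + 1 + 10 = 65 transitive triples.
Total triples C(9,3) = 84, so cyclic triples = 84 − 65 = 19.

19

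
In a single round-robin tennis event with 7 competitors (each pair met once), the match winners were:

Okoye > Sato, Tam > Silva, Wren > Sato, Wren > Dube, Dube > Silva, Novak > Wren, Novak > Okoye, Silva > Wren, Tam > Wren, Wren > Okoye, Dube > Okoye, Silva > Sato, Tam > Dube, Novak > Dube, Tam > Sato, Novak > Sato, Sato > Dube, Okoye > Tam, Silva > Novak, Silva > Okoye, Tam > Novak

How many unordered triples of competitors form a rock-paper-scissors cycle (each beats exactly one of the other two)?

Win totals: Novak 4, Sato 1, Wren 3, Tam 5, Dube 2, Silva 4, Okoye 2.
A competitor with w wins dominates both others in C(w,2) triples; summing gives 6 + 0 + 3 + 10 + 1 + 6 + 1 = 27 transitive triples.
Total triples C(7,3) = 35, so cyclic triples = 35 − 27 = 8.

8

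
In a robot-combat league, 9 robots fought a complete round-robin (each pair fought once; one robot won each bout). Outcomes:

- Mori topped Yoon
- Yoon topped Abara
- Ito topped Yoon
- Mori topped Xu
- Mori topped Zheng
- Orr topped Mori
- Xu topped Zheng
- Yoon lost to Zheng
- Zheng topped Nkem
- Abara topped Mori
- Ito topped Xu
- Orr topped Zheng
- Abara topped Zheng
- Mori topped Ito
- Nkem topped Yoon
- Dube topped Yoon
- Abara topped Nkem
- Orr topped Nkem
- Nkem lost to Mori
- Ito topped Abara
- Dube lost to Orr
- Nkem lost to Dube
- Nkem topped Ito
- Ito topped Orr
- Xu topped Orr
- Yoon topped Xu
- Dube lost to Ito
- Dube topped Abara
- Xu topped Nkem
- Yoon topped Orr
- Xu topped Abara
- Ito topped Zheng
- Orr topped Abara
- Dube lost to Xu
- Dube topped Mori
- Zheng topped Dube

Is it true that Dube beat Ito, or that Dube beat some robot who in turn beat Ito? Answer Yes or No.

Yes

Dube did not beat Ito directly.
Dube beat Yoon, Mori, Nkem, Abara. Of those, Mori beat Ito.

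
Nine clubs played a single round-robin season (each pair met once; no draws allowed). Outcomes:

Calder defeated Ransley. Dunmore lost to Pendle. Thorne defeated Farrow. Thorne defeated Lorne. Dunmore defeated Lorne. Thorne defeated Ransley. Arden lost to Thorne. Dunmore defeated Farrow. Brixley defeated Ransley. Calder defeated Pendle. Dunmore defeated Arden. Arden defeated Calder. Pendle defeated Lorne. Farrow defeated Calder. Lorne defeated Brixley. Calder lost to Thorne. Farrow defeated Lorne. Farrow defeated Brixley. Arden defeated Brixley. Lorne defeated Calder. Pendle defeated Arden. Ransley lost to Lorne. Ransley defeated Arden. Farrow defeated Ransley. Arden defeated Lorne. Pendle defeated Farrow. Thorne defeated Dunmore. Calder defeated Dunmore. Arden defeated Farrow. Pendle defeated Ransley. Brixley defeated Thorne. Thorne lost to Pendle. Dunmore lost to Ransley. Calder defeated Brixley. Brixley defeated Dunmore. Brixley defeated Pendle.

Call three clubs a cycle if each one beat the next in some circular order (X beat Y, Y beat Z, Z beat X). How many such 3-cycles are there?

23

Win totals: Lorne 3, Pendle 6, Farrow 4, Calder 4, Thorne 6, Arden 4, Ransley 2, Brixley 4, Dunmore 3.
A club with w wins dominates both others in C(w,2) triples; summing gives 3 + 15 + 6 + 6 + 15 + 6 + 1 + 6 + 3 = 61 transitive triples.
Total triples C(9,3) = 84, so cyclic triples = 84 − 61 = 23.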